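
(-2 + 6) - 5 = -1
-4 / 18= -2/9 = -0.22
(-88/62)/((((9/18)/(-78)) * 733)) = 6864/22723 = 0.30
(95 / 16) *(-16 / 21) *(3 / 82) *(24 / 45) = -76/861 = -0.09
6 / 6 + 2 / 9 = 11/9 = 1.22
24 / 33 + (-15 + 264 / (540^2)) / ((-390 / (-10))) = 1786171/5212350 = 0.34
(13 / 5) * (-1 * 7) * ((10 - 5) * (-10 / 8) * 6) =1365/2 = 682.50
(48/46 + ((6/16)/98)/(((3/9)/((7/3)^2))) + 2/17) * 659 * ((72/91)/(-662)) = -45401805/47109244 = -0.96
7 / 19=0.37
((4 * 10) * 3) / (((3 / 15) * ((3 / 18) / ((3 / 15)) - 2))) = -3600/7 = -514.29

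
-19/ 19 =-1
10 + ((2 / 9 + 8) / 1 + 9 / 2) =409/18 = 22.72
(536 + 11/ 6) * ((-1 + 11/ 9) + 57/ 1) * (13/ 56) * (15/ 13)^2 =5935375/624 = 9511.82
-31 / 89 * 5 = -155/89 = -1.74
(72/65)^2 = 1.23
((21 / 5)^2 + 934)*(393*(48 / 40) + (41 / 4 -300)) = 173055.73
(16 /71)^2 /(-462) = -128/1164471 = 0.00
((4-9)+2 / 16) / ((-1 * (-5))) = -39/40 = -0.98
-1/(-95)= 1/95 = 0.01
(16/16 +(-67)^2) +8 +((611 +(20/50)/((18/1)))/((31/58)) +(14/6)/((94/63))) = 739935997/131130 = 5642.77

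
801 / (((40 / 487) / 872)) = 42519483/5 = 8503896.60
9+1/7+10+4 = 23.14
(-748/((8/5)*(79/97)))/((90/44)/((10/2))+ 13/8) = -282.20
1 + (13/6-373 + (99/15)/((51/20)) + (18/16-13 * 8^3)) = -7022.12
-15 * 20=-300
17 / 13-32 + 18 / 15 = -1917/65 = -29.49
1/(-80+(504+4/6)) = 3/1274 = 0.00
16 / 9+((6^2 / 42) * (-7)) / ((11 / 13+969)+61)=1.77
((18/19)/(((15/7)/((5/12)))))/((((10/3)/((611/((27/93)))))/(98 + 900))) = 116071.78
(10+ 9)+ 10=29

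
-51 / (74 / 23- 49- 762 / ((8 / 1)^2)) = 12512/14153 = 0.88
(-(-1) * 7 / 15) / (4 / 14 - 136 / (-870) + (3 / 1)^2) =1421/28751 = 0.05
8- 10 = -2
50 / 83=0.60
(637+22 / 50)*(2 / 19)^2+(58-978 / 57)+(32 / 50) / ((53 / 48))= 4638296/95665 = 48.48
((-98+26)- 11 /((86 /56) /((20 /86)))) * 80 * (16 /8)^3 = -87173120/1849 = -47146.09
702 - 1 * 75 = 627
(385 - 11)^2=139876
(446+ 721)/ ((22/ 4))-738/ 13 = 22224/143 = 155.41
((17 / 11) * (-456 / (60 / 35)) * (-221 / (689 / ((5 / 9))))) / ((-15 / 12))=-307496/5247 = -58.60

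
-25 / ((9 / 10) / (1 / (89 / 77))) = -19250/801 = -24.03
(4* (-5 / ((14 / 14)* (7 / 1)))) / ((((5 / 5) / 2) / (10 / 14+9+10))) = -5520/49 = -112.65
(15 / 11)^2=225/121 = 1.86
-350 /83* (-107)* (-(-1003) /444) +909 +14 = 35788373/18426 = 1942.28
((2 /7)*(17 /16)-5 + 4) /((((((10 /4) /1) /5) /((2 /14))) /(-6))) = 1.19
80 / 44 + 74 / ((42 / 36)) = 5024/77 = 65.25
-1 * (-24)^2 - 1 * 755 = -1331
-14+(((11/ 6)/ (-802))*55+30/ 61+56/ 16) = -2974631/293532 = -10.13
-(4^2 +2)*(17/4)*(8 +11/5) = -7803/10 = -780.30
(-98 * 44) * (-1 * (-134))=-577808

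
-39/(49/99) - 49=-6262/49 = -127.80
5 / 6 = 0.83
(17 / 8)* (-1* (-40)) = 85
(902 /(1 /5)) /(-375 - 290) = -902/133 = -6.78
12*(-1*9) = -108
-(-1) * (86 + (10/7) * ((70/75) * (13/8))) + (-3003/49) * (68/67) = 73069/2814 = 25.97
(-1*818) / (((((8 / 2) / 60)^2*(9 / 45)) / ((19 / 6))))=-2914125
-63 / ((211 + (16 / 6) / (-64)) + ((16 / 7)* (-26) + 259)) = -10584/68969 = -0.15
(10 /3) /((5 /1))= 2/3 = 0.67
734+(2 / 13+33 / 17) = 162677/221 = 736.10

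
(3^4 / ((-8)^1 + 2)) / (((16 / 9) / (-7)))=1701/32 = 53.16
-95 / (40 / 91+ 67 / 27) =-233415/7177 = -32.52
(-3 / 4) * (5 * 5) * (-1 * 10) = 375/2 = 187.50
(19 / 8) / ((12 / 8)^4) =38/81 = 0.47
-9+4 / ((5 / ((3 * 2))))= -21/5 = -4.20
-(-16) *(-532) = -8512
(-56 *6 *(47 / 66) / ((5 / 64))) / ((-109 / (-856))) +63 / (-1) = -144569173/5995 = -24114.96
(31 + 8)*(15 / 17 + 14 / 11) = 15717/187 = 84.05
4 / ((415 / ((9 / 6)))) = 6/415 = 0.01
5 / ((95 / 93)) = 93/19 = 4.89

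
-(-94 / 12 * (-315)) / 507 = -1645/338 = -4.87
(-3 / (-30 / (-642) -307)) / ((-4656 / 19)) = -2033/50973888 = 0.00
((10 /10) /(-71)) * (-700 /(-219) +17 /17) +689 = 10712342/15549 = 688.94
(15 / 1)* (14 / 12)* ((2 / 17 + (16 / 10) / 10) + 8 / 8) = 3801/170 = 22.36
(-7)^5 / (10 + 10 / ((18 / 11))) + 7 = -150248/145 = -1036.19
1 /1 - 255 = -254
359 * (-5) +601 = -1194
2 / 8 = 0.25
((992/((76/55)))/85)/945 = 2728/305235 = 0.01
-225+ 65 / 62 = -13885/62 = -223.95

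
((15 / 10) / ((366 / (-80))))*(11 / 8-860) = 34345/122 = 281.52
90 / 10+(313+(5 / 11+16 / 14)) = 24917/77 = 323.60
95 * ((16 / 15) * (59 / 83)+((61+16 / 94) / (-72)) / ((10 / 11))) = -9409009/561744 = -16.75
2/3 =0.67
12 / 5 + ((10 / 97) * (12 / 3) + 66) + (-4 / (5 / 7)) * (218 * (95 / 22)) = -5202.82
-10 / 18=-5/9 = -0.56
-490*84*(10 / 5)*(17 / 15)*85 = -7930160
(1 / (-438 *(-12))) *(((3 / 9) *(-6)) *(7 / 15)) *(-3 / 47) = 7/617580 = 0.00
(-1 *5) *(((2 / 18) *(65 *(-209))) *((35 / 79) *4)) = 9509500/711 = 13374.82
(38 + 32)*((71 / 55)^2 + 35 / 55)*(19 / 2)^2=8801541/605 = 14548.00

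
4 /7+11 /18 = 149/126 = 1.18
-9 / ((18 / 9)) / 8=-9/16 = -0.56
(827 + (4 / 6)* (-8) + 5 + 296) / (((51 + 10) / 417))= 468152/61 = 7674.62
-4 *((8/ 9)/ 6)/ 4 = -4/27 = -0.15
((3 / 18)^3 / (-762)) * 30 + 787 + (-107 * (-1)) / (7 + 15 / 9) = 285059563/356616 = 799.35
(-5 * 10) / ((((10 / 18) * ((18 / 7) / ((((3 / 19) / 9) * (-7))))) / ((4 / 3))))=980/171 = 5.73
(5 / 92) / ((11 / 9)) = 45/1012 = 0.04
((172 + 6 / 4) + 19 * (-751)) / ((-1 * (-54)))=-261.03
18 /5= 3.60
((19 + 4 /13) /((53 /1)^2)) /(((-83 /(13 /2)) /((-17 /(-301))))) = -4267/140354494 = 0.00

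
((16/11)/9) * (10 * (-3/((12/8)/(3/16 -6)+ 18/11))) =-496/141 = -3.52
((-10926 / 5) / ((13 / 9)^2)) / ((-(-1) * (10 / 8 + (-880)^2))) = -1180008/872492075 = 0.00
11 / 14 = 0.79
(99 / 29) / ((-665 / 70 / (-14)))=2772/551 = 5.03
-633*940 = -595020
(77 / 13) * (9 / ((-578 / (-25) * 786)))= 5775/1968668 = 0.00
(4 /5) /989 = 4/4945 = 0.00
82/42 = 41/21 = 1.95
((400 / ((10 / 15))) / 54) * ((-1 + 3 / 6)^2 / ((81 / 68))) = 1700/729 = 2.33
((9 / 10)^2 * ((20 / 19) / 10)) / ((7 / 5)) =81/1330 = 0.06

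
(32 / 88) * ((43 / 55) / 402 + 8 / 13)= 354878/1580865 = 0.22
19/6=3.17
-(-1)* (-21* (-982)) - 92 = 20530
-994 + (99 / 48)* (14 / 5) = -39529/40 = -988.22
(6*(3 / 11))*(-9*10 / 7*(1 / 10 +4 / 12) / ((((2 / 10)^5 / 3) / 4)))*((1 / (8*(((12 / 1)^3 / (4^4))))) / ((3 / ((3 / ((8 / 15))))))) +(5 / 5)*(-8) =-1829357/154 = -11878.94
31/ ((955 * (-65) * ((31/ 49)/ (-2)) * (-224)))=-7/993200 = 0.00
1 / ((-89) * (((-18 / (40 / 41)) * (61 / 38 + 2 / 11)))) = 8360/24532227 = 0.00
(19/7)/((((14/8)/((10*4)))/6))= 18240/49 = 372.24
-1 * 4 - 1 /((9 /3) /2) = -14/3 = -4.67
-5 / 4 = -1.25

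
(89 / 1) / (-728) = -89/728 = -0.12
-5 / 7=-0.71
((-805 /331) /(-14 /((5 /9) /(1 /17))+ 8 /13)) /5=177905/317098 = 0.56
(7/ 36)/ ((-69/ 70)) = -245/1242 = -0.20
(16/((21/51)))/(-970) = -136/3395 = -0.04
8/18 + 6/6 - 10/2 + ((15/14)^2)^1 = -4247/1764 = -2.41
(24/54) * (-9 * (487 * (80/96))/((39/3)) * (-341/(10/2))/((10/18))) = 996402/65 = 15329.26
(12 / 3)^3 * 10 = 640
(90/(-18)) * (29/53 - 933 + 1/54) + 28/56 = 6672283/1431 = 4662.67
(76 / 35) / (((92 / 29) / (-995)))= -109649/161 = -681.05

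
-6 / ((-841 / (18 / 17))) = 0.01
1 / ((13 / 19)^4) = 130321/28561 = 4.56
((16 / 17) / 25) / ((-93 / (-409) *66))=3272/1304325 = 0.00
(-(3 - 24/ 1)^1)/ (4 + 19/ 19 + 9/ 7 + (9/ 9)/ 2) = 294/95 = 3.09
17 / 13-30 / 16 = -59/104 = -0.57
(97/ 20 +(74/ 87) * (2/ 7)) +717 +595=1317.09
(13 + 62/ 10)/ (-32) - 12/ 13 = -1.52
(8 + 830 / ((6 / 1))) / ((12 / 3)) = 36.58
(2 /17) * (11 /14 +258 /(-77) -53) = -8557/1309 = -6.54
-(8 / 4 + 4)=-6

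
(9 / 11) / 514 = 9/5654 = 0.00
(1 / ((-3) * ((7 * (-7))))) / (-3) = -1/441 = 0.00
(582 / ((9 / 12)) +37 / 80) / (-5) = -62117/400 = -155.29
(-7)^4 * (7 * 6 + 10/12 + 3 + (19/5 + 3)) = 3791179/30 = 126372.63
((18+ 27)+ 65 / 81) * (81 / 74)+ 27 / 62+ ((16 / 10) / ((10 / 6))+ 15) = 3815531/57350 = 66.53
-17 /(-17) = 1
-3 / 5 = -0.60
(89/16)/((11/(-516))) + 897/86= -473949/1892 = -250.50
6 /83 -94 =-7796/83 = -93.93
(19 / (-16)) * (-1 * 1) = 19/16 = 1.19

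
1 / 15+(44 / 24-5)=-31/10 = -3.10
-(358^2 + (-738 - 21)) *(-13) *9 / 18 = 1656265/2 = 828132.50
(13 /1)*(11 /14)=10.21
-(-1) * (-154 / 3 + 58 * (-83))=-14596/3 = -4865.33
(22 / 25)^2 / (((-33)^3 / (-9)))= 4/20625 = 0.00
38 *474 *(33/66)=9006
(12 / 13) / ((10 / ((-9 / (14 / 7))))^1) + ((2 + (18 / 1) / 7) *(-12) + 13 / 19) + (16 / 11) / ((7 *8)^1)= -5188606/95095 = -54.56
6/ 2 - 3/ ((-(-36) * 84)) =3023/1008 = 3.00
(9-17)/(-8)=1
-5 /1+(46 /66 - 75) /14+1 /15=-11828/1155 = -10.24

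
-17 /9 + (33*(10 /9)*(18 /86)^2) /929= -29174527/15459489 = -1.89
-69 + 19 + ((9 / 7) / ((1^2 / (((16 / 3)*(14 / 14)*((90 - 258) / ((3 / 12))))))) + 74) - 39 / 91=-32091/7 = -4584.43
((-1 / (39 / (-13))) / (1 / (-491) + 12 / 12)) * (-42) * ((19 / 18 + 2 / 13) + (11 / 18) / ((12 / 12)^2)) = -34861/1365 = -25.54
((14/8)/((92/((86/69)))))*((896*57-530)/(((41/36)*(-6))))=-7606571/43378 = -175.36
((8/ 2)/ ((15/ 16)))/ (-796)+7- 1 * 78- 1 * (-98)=80579/2985 = 26.99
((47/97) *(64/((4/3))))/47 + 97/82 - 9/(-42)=52673/27839 = 1.89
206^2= 42436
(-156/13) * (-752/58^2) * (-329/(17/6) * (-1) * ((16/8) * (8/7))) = 10179072/14297 = 711.97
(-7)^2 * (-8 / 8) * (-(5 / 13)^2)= 1225/169 = 7.25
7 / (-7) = -1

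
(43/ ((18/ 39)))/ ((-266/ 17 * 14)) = -9503/22344 = -0.43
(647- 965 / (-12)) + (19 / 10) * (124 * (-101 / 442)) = 8931677/13260 = 673.58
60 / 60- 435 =-434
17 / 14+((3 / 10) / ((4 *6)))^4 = 348160007/286720000 = 1.21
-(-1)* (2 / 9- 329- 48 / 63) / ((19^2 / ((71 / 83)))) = -0.78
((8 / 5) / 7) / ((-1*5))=-8/175 = -0.05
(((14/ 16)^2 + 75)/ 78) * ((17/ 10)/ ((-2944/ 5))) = -6341/2260992 = 0.00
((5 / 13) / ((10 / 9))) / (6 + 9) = 3/130 = 0.02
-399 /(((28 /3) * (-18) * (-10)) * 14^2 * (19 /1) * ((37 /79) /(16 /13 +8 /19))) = -4029/17912440 = 0.00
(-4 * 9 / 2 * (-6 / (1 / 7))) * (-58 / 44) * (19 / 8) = -104139/44 = -2366.80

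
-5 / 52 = -0.10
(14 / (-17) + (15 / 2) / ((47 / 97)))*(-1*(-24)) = 281028/799 = 351.72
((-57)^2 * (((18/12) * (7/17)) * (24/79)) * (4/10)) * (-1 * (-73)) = 119537208/6715 = 17801.52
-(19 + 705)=-724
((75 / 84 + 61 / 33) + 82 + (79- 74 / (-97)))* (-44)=-14744185/2037 = -7238.19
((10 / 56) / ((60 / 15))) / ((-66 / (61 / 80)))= -61/118272 = 0.00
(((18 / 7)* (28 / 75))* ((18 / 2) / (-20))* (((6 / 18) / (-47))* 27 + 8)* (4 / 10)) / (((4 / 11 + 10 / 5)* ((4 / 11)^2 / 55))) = -145077669/611000 = -237.44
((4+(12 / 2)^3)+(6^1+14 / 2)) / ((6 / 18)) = 699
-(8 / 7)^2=-64/49 = -1.31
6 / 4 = 3/2 = 1.50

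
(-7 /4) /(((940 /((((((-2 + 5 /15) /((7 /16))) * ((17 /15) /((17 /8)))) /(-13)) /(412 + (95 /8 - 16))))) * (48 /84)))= -112/89716185 = 0.00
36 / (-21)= -12/7 = -1.71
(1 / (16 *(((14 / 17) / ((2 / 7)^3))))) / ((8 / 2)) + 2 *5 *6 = 2304977/38416 = 60.00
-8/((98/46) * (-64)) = 23/392 = 0.06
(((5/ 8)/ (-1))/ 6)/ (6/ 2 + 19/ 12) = -1/44 = -0.02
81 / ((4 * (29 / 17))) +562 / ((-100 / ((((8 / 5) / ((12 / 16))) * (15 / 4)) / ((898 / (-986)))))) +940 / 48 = 157853393/1953150 = 80.82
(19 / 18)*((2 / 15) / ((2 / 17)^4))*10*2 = 1586899/108 = 14693.51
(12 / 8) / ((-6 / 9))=-9/4 = -2.25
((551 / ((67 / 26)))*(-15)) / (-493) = 7410/1139 = 6.51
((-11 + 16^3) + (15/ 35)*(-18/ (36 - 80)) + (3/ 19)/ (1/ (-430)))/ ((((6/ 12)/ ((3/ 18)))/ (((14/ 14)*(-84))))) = -112483.86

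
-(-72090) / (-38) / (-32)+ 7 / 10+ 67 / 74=6848901/112480 = 60.89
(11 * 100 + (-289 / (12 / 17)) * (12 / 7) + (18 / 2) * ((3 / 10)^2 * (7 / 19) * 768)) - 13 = 2042648/3325 = 614.33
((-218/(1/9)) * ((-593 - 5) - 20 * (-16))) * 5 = 2727180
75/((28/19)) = 1425/28 = 50.89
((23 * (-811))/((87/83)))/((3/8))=-12385592/261 = -47454.38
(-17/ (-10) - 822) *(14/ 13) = -4417/5 = -883.40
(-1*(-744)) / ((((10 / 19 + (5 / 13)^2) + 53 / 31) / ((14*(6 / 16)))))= 194403573/118649 = 1638.48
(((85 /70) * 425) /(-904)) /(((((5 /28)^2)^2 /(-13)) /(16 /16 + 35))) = 742262976/2825 = 262747.96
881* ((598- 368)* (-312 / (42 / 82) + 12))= -846993400/7 = -120999057.14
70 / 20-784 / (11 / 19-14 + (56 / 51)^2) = 67.68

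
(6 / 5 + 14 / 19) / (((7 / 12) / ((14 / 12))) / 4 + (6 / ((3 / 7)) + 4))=1472/13775 = 0.11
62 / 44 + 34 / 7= 965/154 = 6.27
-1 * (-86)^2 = -7396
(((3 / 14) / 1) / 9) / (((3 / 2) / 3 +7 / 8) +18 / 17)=0.01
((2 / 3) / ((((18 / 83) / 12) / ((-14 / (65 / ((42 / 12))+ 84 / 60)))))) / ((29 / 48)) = -2602880/60813 = -42.80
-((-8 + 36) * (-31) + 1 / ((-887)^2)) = 682915491/786769 = 868.00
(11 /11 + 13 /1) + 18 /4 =37/2 = 18.50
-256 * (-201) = 51456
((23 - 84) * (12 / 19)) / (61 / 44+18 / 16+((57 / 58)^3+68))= -392760456/728511623 = -0.54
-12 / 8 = -3/2 = -1.50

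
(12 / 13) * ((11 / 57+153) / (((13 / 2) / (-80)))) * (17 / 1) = -95004160/3211 = -29587.09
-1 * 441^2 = -194481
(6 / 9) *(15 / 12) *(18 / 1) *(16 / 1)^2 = 3840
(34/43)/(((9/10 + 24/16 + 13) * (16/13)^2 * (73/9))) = 129285/30937984 = 0.00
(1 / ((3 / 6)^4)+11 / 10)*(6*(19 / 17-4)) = -25137/85 = -295.73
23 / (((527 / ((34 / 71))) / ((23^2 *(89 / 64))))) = 1082863/70432 = 15.37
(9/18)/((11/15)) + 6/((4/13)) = 222/11 = 20.18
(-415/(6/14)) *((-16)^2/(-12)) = 185920/9 = 20657.78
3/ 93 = 1/31 = 0.03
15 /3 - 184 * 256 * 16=-753659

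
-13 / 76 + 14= 1051/76 = 13.83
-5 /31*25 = -125/31 = -4.03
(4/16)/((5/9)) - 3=-2.55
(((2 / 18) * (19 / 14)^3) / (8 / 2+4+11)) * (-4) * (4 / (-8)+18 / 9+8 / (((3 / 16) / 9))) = -92777/4116 = -22.54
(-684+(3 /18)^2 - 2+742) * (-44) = -22187/9 = -2465.22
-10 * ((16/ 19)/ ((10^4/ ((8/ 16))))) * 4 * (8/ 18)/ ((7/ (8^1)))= -128/149625 = 0.00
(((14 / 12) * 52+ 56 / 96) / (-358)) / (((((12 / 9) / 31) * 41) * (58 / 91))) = -2073435/13621184 = -0.15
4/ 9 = 0.44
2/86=1/43 = 0.02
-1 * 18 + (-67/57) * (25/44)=-46819/2508 = -18.67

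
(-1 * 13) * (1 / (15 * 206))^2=-13/9548100 = 0.00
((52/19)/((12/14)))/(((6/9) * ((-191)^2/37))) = 3367/693139 = 0.00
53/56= 0.95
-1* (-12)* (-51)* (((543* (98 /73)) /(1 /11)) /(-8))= 44779581/73 = 613418.92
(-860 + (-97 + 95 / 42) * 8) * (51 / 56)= -72199/49 = -1473.45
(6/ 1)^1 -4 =2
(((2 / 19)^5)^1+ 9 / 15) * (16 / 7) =118855312/86663465 = 1.37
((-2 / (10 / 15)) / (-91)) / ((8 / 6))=9/364 = 0.02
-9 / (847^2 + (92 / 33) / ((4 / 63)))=-99/7891982 = 0.00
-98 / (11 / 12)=-1176/11 = -106.91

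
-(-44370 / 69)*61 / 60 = 30073/46 = 653.76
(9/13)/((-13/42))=-378/169 = -2.24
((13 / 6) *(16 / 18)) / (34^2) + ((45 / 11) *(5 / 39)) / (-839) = 974476/936180531 = 0.00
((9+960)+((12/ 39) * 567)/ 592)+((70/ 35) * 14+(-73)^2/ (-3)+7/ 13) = -4493503/5772 = -778.50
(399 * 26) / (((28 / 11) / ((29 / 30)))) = 3939.65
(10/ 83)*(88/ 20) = 44/83 = 0.53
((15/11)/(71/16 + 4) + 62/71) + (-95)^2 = 63443999/7029 = 9026.03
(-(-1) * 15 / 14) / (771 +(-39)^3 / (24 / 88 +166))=1829/707140 = 0.00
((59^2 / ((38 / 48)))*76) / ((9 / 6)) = 222784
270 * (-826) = -223020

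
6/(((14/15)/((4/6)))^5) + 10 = 186820/16807 = 11.12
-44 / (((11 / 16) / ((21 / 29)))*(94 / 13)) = -8736/1363 = -6.41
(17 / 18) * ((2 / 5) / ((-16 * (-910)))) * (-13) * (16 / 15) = -17/47250 = 0.00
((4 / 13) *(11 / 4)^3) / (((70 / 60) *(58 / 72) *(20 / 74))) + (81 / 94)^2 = 755952804/29147755 = 25.94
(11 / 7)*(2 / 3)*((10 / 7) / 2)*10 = 1100/147 = 7.48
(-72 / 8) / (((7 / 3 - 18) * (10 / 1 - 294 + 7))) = -27/13019 = 0.00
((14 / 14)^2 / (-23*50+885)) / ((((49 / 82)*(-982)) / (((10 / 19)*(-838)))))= -68716/24227413 = 0.00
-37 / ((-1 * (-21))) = -37/21 = -1.76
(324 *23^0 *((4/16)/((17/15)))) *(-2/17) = -2430/289 = -8.41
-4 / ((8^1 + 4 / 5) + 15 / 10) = -40/103 = -0.39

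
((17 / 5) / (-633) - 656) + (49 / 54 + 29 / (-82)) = -765492118/1167885 = -655.45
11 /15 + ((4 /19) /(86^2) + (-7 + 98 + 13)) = 55190816/526965 = 104.73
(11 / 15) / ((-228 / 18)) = -11/190 = -0.06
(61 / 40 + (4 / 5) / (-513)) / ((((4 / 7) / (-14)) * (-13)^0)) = -1531789/41040 = -37.32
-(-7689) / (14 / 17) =9336.64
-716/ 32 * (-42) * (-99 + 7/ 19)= -3522183/38 = -92689.03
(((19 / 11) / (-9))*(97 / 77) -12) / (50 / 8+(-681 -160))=0.01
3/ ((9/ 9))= 3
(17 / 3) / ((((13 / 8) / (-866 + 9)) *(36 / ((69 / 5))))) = -670174/585 = -1145.60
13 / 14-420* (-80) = 470413/14 = 33600.93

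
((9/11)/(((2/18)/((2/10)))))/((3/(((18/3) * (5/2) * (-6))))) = -486/11 = -44.18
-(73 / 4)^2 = -5329/16 = -333.06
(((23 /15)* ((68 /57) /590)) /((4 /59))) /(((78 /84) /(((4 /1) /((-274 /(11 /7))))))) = -8602/7613775 = 0.00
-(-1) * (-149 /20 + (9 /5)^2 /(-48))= -3007/400 = -7.52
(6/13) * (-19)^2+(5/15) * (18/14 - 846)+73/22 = -223499/2002 = -111.64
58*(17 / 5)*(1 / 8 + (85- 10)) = 14814.65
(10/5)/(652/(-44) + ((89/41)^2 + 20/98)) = -906059/4485909 = -0.20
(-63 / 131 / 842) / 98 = -9/1544228 = 0.00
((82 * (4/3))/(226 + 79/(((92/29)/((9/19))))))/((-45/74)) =-42427456/56115045 = -0.76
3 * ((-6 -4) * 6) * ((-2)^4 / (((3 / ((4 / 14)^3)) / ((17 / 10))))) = -13056/343 = -38.06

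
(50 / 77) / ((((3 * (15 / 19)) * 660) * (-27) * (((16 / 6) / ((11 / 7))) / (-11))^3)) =278179/66382848 = 0.00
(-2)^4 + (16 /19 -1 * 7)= 187/19 = 9.84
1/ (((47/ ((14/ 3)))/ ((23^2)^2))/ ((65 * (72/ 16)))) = 8127297.13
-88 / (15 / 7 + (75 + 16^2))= -14/53 = -0.26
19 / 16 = 1.19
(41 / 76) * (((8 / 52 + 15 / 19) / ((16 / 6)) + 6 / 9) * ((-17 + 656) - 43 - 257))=186.61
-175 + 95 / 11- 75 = -2655/11 = -241.36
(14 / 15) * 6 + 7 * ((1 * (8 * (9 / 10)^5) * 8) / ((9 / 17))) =505.29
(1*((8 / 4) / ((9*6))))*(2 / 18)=1/243 = 0.00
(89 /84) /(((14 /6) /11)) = 979/196 = 4.99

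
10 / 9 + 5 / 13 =175/117 = 1.50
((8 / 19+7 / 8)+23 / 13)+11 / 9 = 76249/17784 = 4.29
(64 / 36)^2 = 3.16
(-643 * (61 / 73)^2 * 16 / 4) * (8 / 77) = -76563296/410333 = -186.59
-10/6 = -5/3 = -1.67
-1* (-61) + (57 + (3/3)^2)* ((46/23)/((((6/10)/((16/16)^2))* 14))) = 1571/21 = 74.81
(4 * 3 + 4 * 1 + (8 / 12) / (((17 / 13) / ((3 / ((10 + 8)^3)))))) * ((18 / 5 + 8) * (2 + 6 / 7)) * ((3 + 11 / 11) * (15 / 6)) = 460035700/86751 = 5302.94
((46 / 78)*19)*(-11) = -4807/39 = -123.26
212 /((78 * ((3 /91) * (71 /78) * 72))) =4823/3834 = 1.26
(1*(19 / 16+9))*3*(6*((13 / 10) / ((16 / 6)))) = 57213/640 = 89.40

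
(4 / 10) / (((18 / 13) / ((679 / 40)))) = 8827/1800 = 4.90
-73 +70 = -3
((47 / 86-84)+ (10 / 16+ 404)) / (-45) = -110483/15480 = -7.14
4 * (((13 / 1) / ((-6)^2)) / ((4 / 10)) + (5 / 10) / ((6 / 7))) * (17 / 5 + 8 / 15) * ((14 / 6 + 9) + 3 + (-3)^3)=-119947/405 = -296.17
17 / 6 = 2.83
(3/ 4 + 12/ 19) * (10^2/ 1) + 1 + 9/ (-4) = 10405/76 = 136.91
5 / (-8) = -5/8 = -0.62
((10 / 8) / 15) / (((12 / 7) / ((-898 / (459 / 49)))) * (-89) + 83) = 154007/156332244 = 0.00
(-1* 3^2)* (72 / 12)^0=-9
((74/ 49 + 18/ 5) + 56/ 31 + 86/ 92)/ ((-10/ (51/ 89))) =-139895907/310939300 = -0.45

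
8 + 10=18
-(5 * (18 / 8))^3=-91125/64 = -1423.83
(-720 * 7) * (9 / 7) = -6480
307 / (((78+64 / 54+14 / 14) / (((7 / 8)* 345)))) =4003587/3464 = 1155.77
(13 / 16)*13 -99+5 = -1335/16 = -83.44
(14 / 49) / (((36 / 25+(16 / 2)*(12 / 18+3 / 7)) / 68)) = 2550/1339 = 1.90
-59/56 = -1.05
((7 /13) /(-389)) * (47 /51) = -329/257907 = 0.00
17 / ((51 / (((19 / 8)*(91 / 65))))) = 133/120 = 1.11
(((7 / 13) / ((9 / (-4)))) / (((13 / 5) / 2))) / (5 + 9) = -0.01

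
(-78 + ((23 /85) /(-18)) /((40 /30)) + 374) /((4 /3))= 603817/2720 = 221.99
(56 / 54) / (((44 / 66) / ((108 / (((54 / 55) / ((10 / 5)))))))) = 3080/9 = 342.22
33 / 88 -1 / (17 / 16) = -77/136 = -0.57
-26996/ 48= -6749/12 = -562.42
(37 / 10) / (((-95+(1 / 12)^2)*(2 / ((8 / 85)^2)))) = -85248/494153875 = 0.00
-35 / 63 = -5/9 = -0.56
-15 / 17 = -0.88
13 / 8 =1.62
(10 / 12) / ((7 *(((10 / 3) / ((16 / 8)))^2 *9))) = 1/210 = 0.00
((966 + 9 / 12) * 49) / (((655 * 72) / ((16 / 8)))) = 63161/31440 = 2.01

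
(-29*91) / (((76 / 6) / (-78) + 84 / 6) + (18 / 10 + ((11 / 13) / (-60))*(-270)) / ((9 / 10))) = -308763/2348 = -131.50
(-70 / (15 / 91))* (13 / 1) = -16562/3 = -5520.67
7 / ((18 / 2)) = 0.78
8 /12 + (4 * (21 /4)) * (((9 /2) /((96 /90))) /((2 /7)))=59663/192 = 310.74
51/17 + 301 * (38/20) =5749/10 = 574.90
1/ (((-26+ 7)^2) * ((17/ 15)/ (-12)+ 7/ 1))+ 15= 6731025/448723 = 15.00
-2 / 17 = -0.12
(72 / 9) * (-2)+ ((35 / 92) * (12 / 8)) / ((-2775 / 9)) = -544703/34040 = -16.00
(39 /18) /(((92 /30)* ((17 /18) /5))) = 3.74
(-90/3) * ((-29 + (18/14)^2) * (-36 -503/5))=-5491320/49 = -112067.76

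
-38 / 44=-0.86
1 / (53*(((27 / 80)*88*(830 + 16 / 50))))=125/163375839 = 0.00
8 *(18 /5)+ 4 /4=149/5 = 29.80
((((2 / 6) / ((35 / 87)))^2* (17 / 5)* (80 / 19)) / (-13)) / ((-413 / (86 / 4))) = 4918168/124963475 = 0.04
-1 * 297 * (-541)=160677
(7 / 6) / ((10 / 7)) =49/60 = 0.82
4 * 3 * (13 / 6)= 26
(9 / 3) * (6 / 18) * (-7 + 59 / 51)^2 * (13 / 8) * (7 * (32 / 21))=4617808/7803 = 591.80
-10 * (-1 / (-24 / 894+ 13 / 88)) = 26224/317 = 82.73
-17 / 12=-1.42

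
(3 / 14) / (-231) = -1/1078 = 0.00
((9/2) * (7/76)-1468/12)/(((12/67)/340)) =-316613525/1368 = -231442.64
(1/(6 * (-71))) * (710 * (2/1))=-10/3 = -3.33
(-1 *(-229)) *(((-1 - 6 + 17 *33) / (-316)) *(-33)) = 2093289/158 = 13248.66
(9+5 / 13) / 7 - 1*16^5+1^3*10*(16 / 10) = -95418838/91 = -1048558.66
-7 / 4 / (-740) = 7/2960 = 0.00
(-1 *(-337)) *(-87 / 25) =-29319/25 = -1172.76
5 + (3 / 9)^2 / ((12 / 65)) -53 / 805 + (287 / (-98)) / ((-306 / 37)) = 4352741/738990 = 5.89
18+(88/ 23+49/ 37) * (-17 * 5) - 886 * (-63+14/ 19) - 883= 870900708/16169 = 53862.37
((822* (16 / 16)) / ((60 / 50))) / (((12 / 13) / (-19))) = -169195/12 = -14099.58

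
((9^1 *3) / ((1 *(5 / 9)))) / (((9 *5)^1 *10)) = 27/250 = 0.11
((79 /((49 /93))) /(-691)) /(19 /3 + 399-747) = 22041/34705475 = 0.00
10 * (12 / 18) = 20/3 = 6.67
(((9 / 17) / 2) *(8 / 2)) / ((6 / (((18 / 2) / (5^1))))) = 27/85 = 0.32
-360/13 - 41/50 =-18533/650 = -28.51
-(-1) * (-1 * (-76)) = 76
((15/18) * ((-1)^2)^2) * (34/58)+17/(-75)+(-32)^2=4455539/4350 = 1024.26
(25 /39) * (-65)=-125/3 = -41.67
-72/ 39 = -1.85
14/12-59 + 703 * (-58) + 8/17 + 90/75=-20823383/510 = -40830.16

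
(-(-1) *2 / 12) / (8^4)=1/24576 = 0.00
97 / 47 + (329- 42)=13586/47 = 289.06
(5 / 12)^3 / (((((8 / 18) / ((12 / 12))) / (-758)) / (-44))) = 521125/96 = 5428.39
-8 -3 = -11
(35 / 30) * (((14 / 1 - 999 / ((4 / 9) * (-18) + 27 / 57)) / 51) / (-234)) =-146881/10239372 = -0.01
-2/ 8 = -1/4 = -0.25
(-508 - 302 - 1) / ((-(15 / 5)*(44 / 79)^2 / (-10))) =-25307255/2904 = -8714.62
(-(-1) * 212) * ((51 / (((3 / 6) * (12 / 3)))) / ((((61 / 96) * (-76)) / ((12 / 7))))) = -1556928/8113 = -191.91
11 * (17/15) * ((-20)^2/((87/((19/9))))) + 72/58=287156/2349 = 122.25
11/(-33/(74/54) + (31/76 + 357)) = 30932/937315 = 0.03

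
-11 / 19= -0.58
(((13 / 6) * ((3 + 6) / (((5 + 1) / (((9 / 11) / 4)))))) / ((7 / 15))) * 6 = 5265/616 = 8.55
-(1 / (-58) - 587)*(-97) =-3302559/58 = -56940.67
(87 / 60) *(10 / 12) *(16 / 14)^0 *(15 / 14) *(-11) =-1595/112 = -14.24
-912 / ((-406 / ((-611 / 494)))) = -564/203 = -2.78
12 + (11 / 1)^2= 133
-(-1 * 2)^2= -4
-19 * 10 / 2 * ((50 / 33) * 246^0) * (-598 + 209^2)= -68214750/11 = -6201340.91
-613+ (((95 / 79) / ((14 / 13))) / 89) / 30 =-362040005/590604 = -613.00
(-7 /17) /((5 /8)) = -56/85 = -0.66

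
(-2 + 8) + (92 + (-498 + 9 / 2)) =-791/2 = -395.50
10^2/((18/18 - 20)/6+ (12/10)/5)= -15000/439 = -34.17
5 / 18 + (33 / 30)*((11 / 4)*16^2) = 69721/90 = 774.68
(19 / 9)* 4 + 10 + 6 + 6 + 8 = 38.44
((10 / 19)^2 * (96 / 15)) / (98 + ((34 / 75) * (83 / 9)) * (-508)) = -216000/246820393 = 0.00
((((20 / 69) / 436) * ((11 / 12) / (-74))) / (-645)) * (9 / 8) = 11/765818304 = 0.00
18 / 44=9/22 = 0.41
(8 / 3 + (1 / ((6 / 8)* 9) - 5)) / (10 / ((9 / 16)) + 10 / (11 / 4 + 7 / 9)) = -7493/70680 = -0.11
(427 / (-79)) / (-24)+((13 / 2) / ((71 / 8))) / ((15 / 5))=63181/134616 = 0.47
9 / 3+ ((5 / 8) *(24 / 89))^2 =23988/7921 = 3.03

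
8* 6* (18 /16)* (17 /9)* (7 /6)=119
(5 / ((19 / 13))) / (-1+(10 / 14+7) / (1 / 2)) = 455/1919 = 0.24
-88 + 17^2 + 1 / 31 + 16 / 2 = 6480/31 = 209.03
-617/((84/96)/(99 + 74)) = -853928/7 = -121989.71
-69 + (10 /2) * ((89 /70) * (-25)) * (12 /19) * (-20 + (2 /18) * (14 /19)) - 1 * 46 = 14284885/7581 = 1884.30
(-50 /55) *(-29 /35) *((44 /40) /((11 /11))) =29/35 = 0.83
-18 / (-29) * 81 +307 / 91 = 141581/2639 = 53.65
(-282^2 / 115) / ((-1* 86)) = 39762/4945 = 8.04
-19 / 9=-2.11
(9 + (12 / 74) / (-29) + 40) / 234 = 52571/251082 = 0.21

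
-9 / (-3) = 3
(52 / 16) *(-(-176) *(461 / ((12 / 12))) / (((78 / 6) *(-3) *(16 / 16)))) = -20284/3 = -6761.33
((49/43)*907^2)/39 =40309801/1677 = 24036.85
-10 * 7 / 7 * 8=-80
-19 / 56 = -0.34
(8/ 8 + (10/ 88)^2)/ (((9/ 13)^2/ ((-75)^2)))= 11887.66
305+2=307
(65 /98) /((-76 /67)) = -4355/7448 = -0.58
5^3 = 125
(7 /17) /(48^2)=7/39168 = 0.00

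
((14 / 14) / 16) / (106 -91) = 1/240 = 0.00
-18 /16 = -9/8 = -1.12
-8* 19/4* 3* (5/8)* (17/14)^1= -4845/56 = -86.52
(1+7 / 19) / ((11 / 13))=338/209 = 1.62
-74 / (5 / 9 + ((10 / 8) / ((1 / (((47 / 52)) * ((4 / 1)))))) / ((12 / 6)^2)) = -43.91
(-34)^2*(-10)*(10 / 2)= -57800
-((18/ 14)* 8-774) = 5346/7 = 763.71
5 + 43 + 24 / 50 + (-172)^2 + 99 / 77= 5185909/175 = 29633.77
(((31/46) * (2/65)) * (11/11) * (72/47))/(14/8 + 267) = 8928/75534875 = 0.00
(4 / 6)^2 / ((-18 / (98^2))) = -19208/81 = -237.14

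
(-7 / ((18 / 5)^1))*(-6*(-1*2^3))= -280/3 = -93.33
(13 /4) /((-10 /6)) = -39/20 = -1.95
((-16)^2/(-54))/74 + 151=150785/999 = 150.94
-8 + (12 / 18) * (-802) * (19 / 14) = -15406/21 = -733.62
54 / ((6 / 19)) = 171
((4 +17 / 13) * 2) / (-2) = -69/13 = -5.31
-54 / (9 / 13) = -78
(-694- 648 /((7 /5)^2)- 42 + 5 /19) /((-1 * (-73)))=-992771/67963 = -14.61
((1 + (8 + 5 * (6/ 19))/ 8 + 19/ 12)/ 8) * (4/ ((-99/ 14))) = -3017/11286 = -0.27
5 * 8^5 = 163840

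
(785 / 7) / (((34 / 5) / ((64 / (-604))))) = -31400/17969 = -1.75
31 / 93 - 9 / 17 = -10/51 = -0.20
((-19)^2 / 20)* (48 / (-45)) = -1444/75 = -19.25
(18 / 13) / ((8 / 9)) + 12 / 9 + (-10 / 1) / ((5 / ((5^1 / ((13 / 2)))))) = 211/156 = 1.35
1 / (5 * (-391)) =-1/1955 = 0.00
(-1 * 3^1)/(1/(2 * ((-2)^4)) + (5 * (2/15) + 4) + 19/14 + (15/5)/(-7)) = -2016/3781 = -0.53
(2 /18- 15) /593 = -134/5337 = -0.03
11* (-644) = -7084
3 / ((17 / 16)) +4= 116/17 = 6.82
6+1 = 7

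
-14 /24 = -7/12 = -0.58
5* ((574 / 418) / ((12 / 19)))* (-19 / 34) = -27265/4488 = -6.08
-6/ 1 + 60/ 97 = -522/97 = -5.38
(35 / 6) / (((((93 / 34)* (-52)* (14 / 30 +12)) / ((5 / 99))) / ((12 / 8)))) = -875/3510936 = 0.00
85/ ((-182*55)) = -17/2002 = -0.01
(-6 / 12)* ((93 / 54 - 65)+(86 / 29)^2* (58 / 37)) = 955891/38628 = 24.75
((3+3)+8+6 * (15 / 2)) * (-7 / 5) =-413/5 = -82.60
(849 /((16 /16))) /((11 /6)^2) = 30564/121 = 252.60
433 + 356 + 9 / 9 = 790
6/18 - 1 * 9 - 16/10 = -154/15 = -10.27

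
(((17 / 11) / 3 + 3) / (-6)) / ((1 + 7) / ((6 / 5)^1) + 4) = -29/528 = -0.05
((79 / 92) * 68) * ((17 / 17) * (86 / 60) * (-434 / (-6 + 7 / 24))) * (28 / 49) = 57287008/15755 = 3636.12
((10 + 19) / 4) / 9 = 0.81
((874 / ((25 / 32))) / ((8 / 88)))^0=1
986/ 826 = 493/413 = 1.19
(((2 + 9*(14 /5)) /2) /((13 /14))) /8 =119/65 = 1.83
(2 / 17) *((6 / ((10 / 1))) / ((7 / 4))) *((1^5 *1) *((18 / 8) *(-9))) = -0.82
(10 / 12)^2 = 25/36 = 0.69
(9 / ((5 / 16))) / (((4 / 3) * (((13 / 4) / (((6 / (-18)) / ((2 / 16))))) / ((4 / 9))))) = -512/65 = -7.88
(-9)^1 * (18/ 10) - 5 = -106/5 = -21.20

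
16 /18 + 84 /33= 340/99 = 3.43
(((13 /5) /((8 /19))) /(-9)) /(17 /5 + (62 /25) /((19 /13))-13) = 23465/270288 = 0.09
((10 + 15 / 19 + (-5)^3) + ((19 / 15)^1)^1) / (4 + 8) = -9.41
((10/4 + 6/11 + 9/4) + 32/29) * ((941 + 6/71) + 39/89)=31099565/5162 = 6024.71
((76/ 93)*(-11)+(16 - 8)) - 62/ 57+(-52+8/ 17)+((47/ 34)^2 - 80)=-269008033/2042652 = -131.70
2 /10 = 1/5 = 0.20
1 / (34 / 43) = 43/34 = 1.26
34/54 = 17/27 = 0.63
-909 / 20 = -45.45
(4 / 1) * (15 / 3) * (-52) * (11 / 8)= -1430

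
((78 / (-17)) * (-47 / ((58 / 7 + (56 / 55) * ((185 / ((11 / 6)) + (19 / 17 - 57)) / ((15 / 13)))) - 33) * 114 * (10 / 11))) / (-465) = -321801480/100556219 = -3.20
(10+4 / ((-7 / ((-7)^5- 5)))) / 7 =67318/49 = 1373.84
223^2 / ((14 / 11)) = 547019/14 = 39072.79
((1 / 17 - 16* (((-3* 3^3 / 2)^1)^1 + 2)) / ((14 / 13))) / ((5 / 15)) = 408447/238 = 1716.16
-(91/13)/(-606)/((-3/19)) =-133/1818 = -0.07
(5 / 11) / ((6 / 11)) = 5/6 = 0.83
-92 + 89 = -3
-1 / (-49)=1/49 = 0.02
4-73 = -69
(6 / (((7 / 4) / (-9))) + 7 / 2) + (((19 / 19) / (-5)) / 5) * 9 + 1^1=-9351/350 = -26.72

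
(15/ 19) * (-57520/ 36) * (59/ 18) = -2121050/513 = -4134.60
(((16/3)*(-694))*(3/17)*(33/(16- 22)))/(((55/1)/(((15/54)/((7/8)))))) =22208/1071 = 20.74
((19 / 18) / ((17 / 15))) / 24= 0.04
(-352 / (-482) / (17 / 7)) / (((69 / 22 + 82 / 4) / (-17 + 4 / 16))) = -56749/266305 = -0.21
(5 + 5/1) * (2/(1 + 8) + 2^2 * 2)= 740/9 = 82.22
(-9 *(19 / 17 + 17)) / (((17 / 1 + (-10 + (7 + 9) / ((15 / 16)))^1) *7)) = -5940/6137 = -0.97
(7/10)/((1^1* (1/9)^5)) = 413343/10 = 41334.30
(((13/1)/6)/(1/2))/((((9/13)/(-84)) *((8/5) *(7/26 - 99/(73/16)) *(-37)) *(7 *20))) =-160381/54176436 = 0.00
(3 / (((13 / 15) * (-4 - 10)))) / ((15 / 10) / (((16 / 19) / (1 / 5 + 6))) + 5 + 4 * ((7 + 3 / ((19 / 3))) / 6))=-205200/17450069 = -0.01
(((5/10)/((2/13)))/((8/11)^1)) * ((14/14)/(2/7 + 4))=1001/960 = 1.04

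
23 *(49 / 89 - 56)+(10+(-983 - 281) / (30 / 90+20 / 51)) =-9904051/3293 = -3007.61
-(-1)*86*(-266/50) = -457.52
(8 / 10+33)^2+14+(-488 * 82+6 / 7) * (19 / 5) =-26407693/175 = -150901.10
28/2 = 14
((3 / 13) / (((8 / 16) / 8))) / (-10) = -24/65 = -0.37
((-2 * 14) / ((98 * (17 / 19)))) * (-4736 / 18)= 89984/1071 = 84.02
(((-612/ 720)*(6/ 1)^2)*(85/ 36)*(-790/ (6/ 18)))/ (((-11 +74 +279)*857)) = 114155/195396 = 0.58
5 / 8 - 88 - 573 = -5283/8 = -660.38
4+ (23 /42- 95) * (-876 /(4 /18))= 2606347/7 = 372335.29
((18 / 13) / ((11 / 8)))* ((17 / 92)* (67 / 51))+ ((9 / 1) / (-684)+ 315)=78796475/249964 = 315.23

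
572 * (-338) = -193336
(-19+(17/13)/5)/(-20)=609/650 = 0.94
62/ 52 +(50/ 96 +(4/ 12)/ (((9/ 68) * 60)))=147851/84240 = 1.76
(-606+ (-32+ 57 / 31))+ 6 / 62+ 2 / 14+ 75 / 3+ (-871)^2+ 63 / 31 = 758032.11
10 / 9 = 1.11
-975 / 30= -65/2 = -32.50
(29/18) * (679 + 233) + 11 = 4441/3 = 1480.33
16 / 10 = 8/5 = 1.60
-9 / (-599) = 9/599 = 0.02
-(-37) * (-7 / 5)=-51.80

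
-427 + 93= -334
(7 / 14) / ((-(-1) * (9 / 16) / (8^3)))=4096/9 = 455.11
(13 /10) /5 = 13/50 = 0.26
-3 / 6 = -1/2 = -0.50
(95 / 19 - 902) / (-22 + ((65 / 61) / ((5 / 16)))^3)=-67867319/1335110 = -50.83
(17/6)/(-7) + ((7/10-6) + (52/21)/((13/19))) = -2.09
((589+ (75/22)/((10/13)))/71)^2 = 681784321/9759376 = 69.86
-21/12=-1.75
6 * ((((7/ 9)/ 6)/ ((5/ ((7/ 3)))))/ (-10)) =-49/1350 = -0.04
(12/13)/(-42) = -2/91 = -0.02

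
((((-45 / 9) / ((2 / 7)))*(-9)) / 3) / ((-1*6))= -35/4 = -8.75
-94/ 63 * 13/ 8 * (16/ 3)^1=-2444/189 = -12.93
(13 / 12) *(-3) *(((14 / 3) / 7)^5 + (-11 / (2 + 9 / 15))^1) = 12949/972 = 13.32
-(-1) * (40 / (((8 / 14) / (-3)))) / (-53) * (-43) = -9030/53 = -170.38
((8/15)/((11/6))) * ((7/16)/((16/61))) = 427/880 = 0.49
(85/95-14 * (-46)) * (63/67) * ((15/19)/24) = 3859695/193496 = 19.95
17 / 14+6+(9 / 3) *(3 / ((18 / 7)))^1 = 75/7 = 10.71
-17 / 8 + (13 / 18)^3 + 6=6199/1458 = 4.25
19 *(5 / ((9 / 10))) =950/9 = 105.56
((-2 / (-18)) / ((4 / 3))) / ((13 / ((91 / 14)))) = 1/24 = 0.04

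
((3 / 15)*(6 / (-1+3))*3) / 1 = 9/5 = 1.80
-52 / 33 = -1.58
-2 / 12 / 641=-1/3846 = 0.00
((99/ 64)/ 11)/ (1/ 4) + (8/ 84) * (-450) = -4737/112 = -42.29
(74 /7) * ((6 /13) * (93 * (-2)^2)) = 165168/91 = 1815.03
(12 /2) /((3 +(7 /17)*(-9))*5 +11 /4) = -408/53 = -7.70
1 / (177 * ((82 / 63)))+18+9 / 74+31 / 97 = 160140409/8681791 = 18.45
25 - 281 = -256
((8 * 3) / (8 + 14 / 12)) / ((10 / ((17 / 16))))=153/550 = 0.28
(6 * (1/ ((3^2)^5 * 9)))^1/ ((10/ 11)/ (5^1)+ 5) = 22/10097379 = 0.00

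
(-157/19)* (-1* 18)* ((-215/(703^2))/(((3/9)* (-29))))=1822770/272309159 = 0.01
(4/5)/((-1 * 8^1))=-1/10 = -0.10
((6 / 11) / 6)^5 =1/161051 = 0.00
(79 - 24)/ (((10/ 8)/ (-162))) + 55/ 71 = -506033/71 = -7127.23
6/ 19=0.32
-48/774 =-8/129 = -0.06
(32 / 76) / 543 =8/10317 = 0.00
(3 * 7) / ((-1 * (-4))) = 21/4 = 5.25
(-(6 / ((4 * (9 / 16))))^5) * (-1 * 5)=163840/243 = 674.24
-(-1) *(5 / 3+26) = 27.67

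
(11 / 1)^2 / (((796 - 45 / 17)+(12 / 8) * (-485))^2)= 139876/5013121 = 0.03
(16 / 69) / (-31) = -16/2139 = -0.01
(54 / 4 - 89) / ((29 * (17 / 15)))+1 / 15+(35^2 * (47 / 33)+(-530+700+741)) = 143897487/54230 = 2653.47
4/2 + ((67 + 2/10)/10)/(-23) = 982/575 = 1.71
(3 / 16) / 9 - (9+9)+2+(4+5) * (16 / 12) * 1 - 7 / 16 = -53/12 = -4.42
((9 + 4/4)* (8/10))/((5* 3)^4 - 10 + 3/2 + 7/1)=16/101247 = 0.00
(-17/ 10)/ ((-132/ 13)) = 221/1320 = 0.17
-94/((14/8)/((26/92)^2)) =-15886/3703 = -4.29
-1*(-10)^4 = -10000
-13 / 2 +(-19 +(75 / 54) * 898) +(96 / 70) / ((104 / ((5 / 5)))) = 10006013/8190 = 1221.74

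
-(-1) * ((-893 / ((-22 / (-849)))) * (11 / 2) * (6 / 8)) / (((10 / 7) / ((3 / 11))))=-47763891/1760 = -27138.57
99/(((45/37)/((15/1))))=1221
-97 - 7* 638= -4563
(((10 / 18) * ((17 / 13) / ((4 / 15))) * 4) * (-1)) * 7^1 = -2975/39 = -76.28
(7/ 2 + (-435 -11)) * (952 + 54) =-445155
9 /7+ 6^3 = 1521/7 = 217.29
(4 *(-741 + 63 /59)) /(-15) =58208/295 = 197.32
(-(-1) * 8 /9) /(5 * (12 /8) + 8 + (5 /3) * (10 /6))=16/329 = 0.05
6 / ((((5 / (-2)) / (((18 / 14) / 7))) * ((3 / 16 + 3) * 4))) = -0.03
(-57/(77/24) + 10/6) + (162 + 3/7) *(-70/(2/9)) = -11822834/231 = -51181.10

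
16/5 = 3.20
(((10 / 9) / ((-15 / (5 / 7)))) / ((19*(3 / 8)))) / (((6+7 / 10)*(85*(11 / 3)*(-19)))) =160/854841141 = 0.00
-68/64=-17/16 = -1.06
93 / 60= 31/20 = 1.55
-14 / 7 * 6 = -12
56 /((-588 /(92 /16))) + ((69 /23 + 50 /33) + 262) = 40959/154 = 265.97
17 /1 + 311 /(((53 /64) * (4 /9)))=861.98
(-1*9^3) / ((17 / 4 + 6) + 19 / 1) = -324/13 = -24.92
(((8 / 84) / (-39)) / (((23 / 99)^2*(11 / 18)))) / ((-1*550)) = 162/1203475 = 0.00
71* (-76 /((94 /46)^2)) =-2854484/2209 = -1292.21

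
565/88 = 6.42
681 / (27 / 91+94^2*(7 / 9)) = 557739/5628775 = 0.10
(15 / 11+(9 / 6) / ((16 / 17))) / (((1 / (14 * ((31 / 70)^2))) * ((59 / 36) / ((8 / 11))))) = 9003609/2498650 = 3.60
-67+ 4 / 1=-63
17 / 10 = 1.70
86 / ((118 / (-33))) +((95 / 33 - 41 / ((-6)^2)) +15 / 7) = -3298451/163548 = -20.17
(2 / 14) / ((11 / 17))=0.22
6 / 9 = 0.67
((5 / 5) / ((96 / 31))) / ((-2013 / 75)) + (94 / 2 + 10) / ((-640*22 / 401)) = -4213831/2576640 = -1.64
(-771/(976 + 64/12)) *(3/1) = -6939/2944 = -2.36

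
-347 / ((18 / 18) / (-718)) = 249146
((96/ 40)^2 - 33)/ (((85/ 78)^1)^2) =-4143204/180625 = -22.94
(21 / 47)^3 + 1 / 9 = 187172/934407 = 0.20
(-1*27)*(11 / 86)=-297/86 = -3.45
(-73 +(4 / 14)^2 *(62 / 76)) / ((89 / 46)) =-3123446/82859 = -37.70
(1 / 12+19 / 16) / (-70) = -61/3360 = -0.02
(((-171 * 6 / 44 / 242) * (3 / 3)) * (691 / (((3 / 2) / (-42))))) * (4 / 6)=1654254/1331 = 1242.87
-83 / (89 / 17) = -1411/89 = -15.85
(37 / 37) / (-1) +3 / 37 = -34/37 = -0.92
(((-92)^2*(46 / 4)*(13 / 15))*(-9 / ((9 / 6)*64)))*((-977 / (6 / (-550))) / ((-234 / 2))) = 653793745/108 = 6053645.79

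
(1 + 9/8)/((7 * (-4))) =-17/224 = -0.08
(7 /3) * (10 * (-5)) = -350/3 = -116.67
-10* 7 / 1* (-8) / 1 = 560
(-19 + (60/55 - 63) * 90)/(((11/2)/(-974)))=119800052/121 = 990083.07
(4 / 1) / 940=1/235 = 0.00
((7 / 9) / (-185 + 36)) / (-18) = 7/24138 = 0.00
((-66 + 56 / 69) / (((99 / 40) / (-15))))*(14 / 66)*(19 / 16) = 7477925/75141 = 99.52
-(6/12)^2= -1/4 = -0.25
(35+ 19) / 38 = 27/19 = 1.42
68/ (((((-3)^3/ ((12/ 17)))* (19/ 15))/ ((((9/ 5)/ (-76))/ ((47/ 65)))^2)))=-22815/15151531 = 0.00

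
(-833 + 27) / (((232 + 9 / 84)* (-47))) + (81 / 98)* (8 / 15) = 38518084/74835985 = 0.51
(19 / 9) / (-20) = -19/180 = -0.11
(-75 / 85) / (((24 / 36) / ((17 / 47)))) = -45/94 = -0.48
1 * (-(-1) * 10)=10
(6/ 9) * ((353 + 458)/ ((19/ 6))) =3244/19 = 170.74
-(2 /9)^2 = -4/81 = -0.05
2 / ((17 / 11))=22/17 = 1.29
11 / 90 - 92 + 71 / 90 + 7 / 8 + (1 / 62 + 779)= 7687033/11160 = 688.80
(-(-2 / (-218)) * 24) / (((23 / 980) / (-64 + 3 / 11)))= 16487520/27577 = 597.87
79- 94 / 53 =4093/53 = 77.23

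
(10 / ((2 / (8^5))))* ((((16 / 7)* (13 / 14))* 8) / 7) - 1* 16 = 136309392/343 = 397403.48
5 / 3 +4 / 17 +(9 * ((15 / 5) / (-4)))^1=-989/204 = -4.85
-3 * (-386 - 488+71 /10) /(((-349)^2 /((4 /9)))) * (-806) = -13974428/1827015 = -7.65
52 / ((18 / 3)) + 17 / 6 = 23/2 = 11.50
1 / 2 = 0.50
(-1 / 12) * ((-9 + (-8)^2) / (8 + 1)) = -55/108 = -0.51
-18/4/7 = -9/14 = -0.64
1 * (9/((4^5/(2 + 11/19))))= 441/19456 = 0.02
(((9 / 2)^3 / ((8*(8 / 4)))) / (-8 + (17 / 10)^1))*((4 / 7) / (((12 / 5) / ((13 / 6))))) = -2925/6272 = -0.47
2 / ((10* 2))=1/10 = 0.10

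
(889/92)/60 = 889/5520 = 0.16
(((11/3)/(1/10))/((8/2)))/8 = 55/48 = 1.15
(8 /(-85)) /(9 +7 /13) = -26/2635 = -0.01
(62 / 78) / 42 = 31/1638 = 0.02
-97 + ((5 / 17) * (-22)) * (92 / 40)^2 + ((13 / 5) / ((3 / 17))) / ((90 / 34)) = -125.66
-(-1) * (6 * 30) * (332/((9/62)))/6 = 205840/3 = 68613.33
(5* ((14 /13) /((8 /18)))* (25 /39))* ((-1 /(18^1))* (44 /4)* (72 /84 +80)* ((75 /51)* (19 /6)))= -184834375/103428 = -1787.08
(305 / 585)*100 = 6100/117 = 52.14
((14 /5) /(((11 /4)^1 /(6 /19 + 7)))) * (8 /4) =15568/1045 = 14.90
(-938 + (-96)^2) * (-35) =-289730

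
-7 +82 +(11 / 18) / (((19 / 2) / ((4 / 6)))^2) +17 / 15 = 11131514/146205 = 76.14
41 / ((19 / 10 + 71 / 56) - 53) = -11480/13953 = -0.82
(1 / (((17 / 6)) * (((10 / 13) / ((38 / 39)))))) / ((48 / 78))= 247/340 = 0.73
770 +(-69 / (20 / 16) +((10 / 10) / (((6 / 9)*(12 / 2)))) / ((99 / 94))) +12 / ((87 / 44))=20702963/28710 = 721.11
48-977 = -929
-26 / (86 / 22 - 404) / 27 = 286/118827 = 0.00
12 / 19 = 0.63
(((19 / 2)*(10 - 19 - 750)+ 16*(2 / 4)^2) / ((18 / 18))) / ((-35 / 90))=18531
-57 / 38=-3/2 = -1.50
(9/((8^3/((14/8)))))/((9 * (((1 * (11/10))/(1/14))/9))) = 45/22528 = 0.00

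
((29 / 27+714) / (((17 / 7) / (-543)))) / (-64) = 24461969/9792 = 2498.16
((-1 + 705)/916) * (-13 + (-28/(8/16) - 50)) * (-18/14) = 26928/229 = 117.59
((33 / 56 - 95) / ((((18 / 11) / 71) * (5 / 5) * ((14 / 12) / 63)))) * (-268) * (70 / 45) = 276652849/3 = 92217616.33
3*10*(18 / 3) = 180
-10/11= -0.91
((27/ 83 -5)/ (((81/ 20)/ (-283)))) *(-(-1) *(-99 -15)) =-83451040/2241 = -37238.30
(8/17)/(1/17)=8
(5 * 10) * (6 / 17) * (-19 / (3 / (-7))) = 13300/17 = 782.35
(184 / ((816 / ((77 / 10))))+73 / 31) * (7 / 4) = 905527/126480 = 7.16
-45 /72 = -5/8 = -0.62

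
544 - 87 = 457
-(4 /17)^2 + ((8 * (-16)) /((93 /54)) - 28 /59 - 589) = -350899829/528581 = -663.85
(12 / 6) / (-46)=-1/23 = -0.04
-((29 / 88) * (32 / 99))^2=-13456/1185921 = -0.01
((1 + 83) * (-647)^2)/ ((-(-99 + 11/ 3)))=52744734/143 = 368844.29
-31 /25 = -1.24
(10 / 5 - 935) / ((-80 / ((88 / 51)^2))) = 150524/4335 = 34.72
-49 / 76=-0.64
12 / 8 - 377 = -751/2 = -375.50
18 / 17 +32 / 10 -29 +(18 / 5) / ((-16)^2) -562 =-6383591/10880 = -586.73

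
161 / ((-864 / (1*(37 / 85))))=-0.08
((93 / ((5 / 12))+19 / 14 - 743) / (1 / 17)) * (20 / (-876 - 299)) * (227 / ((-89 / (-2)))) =560187876/732025 = 765.26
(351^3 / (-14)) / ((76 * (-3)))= 14414517/1064 = 13547.48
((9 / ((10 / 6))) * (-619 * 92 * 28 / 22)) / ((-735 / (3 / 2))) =1537596/1925 = 798.75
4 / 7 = 0.57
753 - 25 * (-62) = 2303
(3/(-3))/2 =-1/2 = -0.50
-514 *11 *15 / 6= -14135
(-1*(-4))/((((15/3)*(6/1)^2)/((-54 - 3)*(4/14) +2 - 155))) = -79/21 = -3.76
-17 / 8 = -2.12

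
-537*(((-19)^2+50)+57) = -251316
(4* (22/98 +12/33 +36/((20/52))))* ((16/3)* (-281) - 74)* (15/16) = -85543069/154 = -555474.47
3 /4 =0.75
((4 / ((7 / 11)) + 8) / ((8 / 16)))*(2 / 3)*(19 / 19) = 400/21 = 19.05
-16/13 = -1.23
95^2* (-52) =-469300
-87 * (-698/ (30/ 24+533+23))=80968/743 = 108.97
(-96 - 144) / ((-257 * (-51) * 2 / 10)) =-400/4369 = -0.09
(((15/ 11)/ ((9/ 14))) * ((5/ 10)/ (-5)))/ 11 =-7/363 = -0.02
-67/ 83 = -0.81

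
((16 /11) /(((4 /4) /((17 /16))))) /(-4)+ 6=5.61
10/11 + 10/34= 225/187 = 1.20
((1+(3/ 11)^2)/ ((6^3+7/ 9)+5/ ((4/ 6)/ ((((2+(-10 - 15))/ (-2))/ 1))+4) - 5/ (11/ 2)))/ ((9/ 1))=7280/13239677 = 0.00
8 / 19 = 0.42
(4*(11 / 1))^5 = 164916224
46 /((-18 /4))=-92/9 = -10.22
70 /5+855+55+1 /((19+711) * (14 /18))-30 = 894.00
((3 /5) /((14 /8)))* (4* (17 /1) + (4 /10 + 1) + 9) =672/25 = 26.88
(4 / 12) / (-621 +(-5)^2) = -1/1788 = 0.00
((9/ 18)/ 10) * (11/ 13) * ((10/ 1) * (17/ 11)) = 17/26 = 0.65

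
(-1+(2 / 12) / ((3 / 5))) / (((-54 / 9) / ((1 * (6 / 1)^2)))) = 13/3 = 4.33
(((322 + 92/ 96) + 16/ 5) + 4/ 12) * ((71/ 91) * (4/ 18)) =397387/7020 = 56.61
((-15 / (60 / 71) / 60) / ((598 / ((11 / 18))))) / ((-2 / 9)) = 781/574080 = 0.00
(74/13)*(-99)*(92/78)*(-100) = 11233200/169 = 66468.64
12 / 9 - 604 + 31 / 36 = -21665/36 = -601.81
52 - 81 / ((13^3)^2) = 250993987/4826809 = 52.00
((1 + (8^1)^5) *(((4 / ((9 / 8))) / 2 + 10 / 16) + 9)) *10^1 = 14946305/4 = 3736576.25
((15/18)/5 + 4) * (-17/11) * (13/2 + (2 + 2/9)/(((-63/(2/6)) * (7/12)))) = -21860725/523908 = -41.73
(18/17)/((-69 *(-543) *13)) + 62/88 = 28520801/40481012 = 0.70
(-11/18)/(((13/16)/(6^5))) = -76032/13 = -5848.62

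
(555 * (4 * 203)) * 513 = 231188580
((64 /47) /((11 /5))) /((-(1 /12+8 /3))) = -1280/5687 = -0.23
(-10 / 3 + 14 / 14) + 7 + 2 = 20/3 = 6.67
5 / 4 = 1.25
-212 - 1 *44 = -256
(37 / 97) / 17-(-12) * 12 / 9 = 26421/1649 = 16.02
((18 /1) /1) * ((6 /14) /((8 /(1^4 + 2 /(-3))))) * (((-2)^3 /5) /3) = -6/35 = -0.17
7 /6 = 1.17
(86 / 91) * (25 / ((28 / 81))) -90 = -27585/1274 = -21.65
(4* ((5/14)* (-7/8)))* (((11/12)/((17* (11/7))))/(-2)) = 35/1632 = 0.02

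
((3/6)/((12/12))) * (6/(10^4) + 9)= 45003/10000 = 4.50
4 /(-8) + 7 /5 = 9/10 = 0.90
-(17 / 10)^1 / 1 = -17/10 = -1.70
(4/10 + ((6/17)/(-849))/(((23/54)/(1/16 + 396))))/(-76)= -29729/168192560 = 0.00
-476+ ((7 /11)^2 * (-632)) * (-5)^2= -831796/121 = -6874.35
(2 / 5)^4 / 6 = 8/1875 = 0.00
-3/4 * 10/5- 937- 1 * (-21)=-1835/2 = -917.50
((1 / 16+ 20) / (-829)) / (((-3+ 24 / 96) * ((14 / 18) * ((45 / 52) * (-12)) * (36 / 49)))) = -9737/6565680 = 0.00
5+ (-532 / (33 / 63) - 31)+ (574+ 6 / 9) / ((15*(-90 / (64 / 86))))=-998008774/957825 = -1041.95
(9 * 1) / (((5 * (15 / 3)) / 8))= 72/25 = 2.88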